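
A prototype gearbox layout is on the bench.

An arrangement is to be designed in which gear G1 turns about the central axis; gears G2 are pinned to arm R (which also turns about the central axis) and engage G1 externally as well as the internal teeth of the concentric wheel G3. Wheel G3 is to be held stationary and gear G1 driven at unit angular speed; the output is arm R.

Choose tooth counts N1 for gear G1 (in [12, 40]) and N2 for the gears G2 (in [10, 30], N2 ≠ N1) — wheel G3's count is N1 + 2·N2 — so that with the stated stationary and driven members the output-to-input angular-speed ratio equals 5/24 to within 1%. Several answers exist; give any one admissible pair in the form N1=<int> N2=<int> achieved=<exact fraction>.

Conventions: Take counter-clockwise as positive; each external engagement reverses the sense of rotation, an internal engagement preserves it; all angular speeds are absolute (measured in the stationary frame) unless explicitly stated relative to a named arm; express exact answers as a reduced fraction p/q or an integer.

N1=15 N2=21 achieved=5/24

planetary set to be sized for 5/24 (Willis relation)
Willis with ω_ring = 0: ω_arm/ω_sun = N1/(N1+N3); set equal to 5/24  ⇒  N3/N1 = 1/(5/24) − 1 = 19/5
N3 = N1 + 2·N2  ⇒  N2/N1 = (N3/N1 − 1)/2 = (19/5 − 1)/2 = 7/5
smallest multiple with N1 ≥ 12 and N2 ≥ 10: k = 3  ⇒  N1 = 3·5 = 15, N2 = 3·7 = 21 (N1 ≤ 40, N2 ≤ 30, N2 ≠ N1 ✓), N3 = 15 + 2·21 = 57
check: N1/(N1+N3) with N1 = 15, N3 = 57 gives 5/24; |achieved − target| = 0 ≤ 1/480 ✓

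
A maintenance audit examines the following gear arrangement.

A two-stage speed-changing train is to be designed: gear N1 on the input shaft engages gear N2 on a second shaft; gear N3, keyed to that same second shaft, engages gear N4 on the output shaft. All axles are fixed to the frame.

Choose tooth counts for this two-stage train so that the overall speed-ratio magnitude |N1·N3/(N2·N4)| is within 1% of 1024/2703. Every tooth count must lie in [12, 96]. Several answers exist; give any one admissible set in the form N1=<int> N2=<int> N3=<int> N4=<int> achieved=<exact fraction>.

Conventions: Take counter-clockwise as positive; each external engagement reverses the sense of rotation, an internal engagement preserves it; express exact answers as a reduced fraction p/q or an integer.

N1=16 N2=51 N3=64 N4=53 achieved=1024/2703

topology: fixed-axis compound train — 2 stages, target 1024/2703
target = 1024/2703 in lowest terms: an exact hit needs N1·N3 = k·1024 and N2·N4 = k·2703 for one integer k, every count in [12, 96]; additionally prefer no 1:1 stage (N1 ≠ N2, N3 ≠ N4)
k = 1: N1·N3 = 1024 = 16·64, N2·N4 = 2703 = 51·53
achieved = 16·64/(51·53) = 1024/2703; |achieved − target| = 0 ≤ 256/67575 ✓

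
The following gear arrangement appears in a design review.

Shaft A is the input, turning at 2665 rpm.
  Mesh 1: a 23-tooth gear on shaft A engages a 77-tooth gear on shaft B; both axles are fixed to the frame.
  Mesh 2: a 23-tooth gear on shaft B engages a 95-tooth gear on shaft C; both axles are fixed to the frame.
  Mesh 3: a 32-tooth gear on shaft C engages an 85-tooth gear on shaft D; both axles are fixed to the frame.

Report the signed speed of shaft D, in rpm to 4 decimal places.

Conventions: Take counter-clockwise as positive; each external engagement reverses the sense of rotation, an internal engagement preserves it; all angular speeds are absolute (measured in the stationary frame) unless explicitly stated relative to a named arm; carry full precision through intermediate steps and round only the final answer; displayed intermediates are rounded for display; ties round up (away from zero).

3-mesh fixed-axis compound train (all bearings frame-fixed)
mesh 1 [23T→77T]: ω = 2665.0000×23/77 = 796.0390 rpm, sense flips to −
mesh 2 [23T→95T]: ω = 796.0390×23/95 = 192.7252 rpm, sense flips to +
mesh 3 [32T→85T]: ω = 192.7252×32/85 = 72.5554 rpm, sense flips to −
signed output speed = -72.5554 rpm

-72.5554 rpm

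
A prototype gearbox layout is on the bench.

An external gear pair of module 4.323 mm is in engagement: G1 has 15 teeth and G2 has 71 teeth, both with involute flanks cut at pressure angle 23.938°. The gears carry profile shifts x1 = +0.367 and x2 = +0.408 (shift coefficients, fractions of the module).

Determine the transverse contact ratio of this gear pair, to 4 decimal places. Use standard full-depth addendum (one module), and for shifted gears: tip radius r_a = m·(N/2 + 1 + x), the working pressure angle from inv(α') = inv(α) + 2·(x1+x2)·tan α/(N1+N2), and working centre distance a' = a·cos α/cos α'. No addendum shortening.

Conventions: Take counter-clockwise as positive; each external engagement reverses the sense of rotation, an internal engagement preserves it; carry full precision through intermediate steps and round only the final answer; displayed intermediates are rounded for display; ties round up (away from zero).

1.3957

topology: single-mesh involute geometry — m = 4.323, 15T/71T pair
base radii: r_b1 = 29.633680, r_b2 = 140.266087
tip radii: r_a1 = 38.332041, r_a2 = 159.553284
inv(α') = inv(23.938°) + 2·(+0.367+0.408)·tan α/(15+71) = 0.03413690  ⇒  α' = 26.04565°
a' = a·cos α / cos α' = 185.8890·cos 23.938°/cos 26.04565° = 189.104356
action lengths: √(r_a1²−r_b1²) = 24.314406, √(r_a2²−r_b2²) = 76.043903
base pitch p_b = π·m·cos α = 12.412927
CR = (24.314406 + 76.043903 − 189.104356·sin 26.04565°)/12.412927 = 1.395724
contact ratio ≈ 1.3957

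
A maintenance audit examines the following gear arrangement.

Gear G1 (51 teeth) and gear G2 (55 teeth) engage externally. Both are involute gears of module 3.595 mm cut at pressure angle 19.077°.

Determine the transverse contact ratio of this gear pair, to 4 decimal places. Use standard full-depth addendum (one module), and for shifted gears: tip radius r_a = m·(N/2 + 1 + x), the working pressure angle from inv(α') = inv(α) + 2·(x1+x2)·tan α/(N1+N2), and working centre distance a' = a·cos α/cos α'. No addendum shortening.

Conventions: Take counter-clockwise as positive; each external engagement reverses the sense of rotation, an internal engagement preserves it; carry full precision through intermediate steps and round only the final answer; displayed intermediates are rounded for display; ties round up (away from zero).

1.8168

recognized (one external pair, fixed centres): single-mesh tooth geometry, m = 3.595, N1 = 51, N2 = 55
base radii: r_b1 = 86.637864, r_b2 = 93.432990
tip radii: r_a1 = 95.267500, r_a2 = 102.457500
no profile shift: α' = α, a' = a
action lengths: √(r_a1²−r_b1²) = 39.620413, √(r_a2²−r_b2²) = 42.045400
base pitch p_b = π·m·cos α = 10.673760
CR = (39.620413 + 42.045400 − 190.535000·sin 19.07700°)/10.673760 = 1.816757
contact ratio ≈ 1.8168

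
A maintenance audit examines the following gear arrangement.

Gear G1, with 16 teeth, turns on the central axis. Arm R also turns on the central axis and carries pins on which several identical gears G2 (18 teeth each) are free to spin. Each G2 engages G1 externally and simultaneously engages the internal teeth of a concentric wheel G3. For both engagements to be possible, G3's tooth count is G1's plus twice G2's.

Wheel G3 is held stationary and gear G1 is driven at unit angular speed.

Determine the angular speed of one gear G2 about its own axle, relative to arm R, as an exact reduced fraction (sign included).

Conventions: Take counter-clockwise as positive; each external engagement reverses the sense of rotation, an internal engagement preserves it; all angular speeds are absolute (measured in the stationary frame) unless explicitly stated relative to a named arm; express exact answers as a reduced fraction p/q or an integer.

class = planetary set [G3 = 16+2·18 = 52; Willis about the carrier]
ring teeth: 16 + 2·18 = 52
16(ω_sun−ω_arm) = −52(ω_ring−ω_arm),  ω_ring = 0, ω_sun = 1
16(1−ω_arm) = −52(0−ω_arm)  ⇒  68·ω_arm = 16  ⇒  ω_arm = 4/17
sun–planet mesh: 16·(1−4/17) = −18·(ω_p−ω_arm)  ⇒  ω_p−ω_arm = -104/153
exact speed ratio = -104/153

-104/153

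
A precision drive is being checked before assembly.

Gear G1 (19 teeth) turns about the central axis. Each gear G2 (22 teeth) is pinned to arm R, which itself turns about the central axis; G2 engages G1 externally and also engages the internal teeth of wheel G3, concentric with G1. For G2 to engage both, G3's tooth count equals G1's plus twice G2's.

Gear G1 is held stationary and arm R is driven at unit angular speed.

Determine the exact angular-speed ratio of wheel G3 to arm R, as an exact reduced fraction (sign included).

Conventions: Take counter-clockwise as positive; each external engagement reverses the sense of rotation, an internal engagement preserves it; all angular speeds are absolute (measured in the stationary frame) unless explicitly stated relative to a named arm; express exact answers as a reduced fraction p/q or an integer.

planetary set (19T centre, 22T on arm, 63T internal) — Willis relation
ring teeth: 19 + 2·22 = 63
19(ω_sun−ω_arm) = −63(ω_ring−ω_arm),  ω_sun = 0, ω_arm = 1
ω_ring = 1 − (19/63)(0−1) = 82/63
ω_out/ω_in = 82/63

82/63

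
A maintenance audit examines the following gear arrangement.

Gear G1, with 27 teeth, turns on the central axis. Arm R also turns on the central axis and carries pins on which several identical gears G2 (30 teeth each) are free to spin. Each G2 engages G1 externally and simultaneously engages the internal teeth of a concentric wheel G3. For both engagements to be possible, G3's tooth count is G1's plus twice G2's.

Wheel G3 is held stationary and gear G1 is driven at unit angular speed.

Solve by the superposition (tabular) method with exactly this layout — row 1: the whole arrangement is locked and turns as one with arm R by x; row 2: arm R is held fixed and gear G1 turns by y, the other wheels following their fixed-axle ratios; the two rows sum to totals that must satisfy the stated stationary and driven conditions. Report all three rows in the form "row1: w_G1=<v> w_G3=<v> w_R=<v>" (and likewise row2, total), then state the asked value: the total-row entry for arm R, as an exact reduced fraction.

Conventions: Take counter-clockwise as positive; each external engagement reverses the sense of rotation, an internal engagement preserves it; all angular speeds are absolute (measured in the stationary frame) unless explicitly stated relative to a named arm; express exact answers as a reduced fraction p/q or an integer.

row1: w_G1=9/38 w_G3=9/38 w_R=9/38
row2: w_G1=29/38 w_G3=-9/38 w_R=0
total: w_G1=1 w_G3=0 w_R=9/38
asked value: 9/38

planetary set (27T centre, 30T on arm, 87T internal) — Willis relation
superposition row 1 [locked train]: every member turns x
superposition row 2 [arm held]: sun y, ring −(27/87)·y, arm 0
boundary: total ω_ring = x − (27/87)·y = 0 and total ω_sun = x + y = 1  ⇒  y = 29/38, x = 9/38
row 2 ring = −(27/87)·29/38 = -9/38
totals (row 1 + row 2): sun 9/38 + 29/38 = 1, ring 9/38 + (-9/38) = 0, arm 9/38 + 0 = 9/38
asked cell (total, arm) = 9/38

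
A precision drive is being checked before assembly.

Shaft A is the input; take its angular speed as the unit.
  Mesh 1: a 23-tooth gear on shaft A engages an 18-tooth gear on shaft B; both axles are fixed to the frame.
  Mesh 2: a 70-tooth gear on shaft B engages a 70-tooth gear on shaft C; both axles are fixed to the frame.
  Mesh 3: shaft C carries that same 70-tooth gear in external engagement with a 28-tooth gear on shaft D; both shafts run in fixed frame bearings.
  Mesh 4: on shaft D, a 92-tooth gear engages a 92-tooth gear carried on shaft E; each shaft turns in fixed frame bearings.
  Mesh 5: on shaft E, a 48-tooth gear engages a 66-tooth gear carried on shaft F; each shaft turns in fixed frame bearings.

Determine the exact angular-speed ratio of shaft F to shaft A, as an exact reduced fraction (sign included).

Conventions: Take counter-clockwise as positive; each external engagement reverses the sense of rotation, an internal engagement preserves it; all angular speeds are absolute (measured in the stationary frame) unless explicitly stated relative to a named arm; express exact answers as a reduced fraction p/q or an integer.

-230/99

class = fixed-axis compound train [5 meshes; 5 ratios multiply, 5 sense flips]
mesh 1 [23T→18T]: running ratio 23/18, sense −
mesh 2 [70T→70T]: running ratio 23/18, sense +
mesh 3 [70T→28T]: running ratio 115/36, sense −
mesh 4 [92T→92T]: running ratio 115/36, sense +
mesh 5 [48T→66T]: running ratio 230/99, sense −
ω_out/ω_in = -230/99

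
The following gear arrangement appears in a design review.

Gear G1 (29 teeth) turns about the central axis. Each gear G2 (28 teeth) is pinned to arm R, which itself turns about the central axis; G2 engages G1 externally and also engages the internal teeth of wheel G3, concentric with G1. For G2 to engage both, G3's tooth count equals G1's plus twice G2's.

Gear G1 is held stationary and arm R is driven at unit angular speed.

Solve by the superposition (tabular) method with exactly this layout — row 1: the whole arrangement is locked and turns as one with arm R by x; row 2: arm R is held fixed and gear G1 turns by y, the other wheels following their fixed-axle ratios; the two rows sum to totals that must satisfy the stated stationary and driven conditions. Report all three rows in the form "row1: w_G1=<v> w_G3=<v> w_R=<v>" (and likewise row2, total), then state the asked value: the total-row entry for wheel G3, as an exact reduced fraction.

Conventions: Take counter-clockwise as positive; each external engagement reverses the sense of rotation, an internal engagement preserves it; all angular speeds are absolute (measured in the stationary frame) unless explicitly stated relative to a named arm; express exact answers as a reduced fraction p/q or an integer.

row1: w_G1=1 w_G3=1 w_R=1
row2: w_G1=-1 w_G3=29/85 w_R=0
total: w_G1=0 w_G3=114/85 w_R=1
asked value: 114/85

planetary set (29T centre, 28T on arm, 85T internal) — Willis relation
row 1 (train locked, turned with arm): all members turn x
superposition row 2 [arm held]: sun y, ring −(29/85)·y, arm 0
boundary: total ω_sun = x + y = 0 and total ω_arm = x = 1  ⇒  y = -1, x = 1
row 2 ring = −(29/85)·(-1) = 29/85
totals (row 1 + row 2): sun 1 + (-1) = 0, ring 1 + 29/85 = 114/85, arm 1 + 0 = 1
asked cell (total, ring) = 114/85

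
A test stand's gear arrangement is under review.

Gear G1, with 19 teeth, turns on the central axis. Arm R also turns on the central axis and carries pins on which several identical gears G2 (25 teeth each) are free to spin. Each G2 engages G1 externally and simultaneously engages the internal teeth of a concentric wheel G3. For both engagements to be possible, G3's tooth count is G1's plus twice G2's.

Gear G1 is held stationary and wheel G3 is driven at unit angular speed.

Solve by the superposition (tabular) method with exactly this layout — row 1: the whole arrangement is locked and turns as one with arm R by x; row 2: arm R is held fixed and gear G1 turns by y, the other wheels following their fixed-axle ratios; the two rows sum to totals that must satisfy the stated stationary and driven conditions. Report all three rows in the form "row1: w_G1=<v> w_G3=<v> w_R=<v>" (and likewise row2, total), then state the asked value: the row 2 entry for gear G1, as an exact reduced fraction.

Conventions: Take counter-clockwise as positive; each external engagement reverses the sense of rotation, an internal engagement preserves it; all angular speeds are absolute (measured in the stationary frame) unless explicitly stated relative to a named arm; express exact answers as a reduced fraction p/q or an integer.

row1: w_G1=69/88 w_G3=69/88 w_R=69/88
row2: w_G1=-69/88 w_G3=19/88 w_R=0
total: w_G1=0 w_G3=1 w_R=69/88
asked value: -69/88

class = planetary set [G3 = 19+2·25 = 69; Willis about the carrier]
row 1 — lock + rotate with arm: ω_sun = ω_ring = ω_arm = x
superposition row 2 [arm held]: sun y, ring −(19/69)·y, arm 0
boundary: total ω_sun = x + y = 0 and total ω_ring = x − (19/69)·y = 1  ⇒  y = -69/88, x = 69/88
row 2 ring = −(19/69)·(-69/88) = 19/88
totals (row 1 + row 2): sun 69/88 + (-69/88) = 0, ring 69/88 + 19/88 = 1, arm 69/88 + 0 = 69/88
asked cell (row2, sun) = -69/88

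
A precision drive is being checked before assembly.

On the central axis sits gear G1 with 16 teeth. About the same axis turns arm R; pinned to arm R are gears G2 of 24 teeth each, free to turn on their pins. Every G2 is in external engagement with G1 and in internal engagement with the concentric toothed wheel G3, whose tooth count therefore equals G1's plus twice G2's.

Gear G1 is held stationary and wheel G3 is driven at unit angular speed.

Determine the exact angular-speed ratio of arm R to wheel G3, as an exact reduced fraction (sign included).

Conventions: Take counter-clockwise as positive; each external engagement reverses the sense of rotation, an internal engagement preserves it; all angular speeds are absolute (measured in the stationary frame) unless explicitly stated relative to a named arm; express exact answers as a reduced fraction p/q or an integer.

4/5

class = planetary set [G3 = 16+2·24 = 64; Willis about the carrier]
ring teeth: 16 + 2·24 = 64
16(ω_sun−ω_arm) = −64(ω_ring−ω_arm),  ω_sun = 0, ω_ring = 1
16(0−ω_arm) = −64(1−ω_arm)  ⇒  80·ω_arm = 64  ⇒  ω_arm = 4/5
ω_out/ω_in = 4/5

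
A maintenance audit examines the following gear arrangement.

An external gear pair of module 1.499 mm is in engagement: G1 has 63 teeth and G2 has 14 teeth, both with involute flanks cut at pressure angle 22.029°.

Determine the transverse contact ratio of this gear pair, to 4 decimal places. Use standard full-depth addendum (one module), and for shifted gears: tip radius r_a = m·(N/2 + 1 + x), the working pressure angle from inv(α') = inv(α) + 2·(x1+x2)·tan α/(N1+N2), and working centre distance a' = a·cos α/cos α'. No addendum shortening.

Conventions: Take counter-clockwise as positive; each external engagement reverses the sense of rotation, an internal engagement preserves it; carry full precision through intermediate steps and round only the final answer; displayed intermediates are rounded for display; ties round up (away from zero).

1.5477

class = single-mesh tooth geometry [involute pair 63T × 14T, m = 1.499]
base radii: r_b1 = 43.771272, r_b2 = 9.726949
tip radii: r_a1 = 48.717500, r_a2 = 11.992000
no profile shift: α' = α, a' = a
action lengths: √(r_a1²−r_b1²) = 21.388561, √(r_a2²−r_b2²) = 7.013880
base pitch p_b = π·m·cos α = 4.365445
CR = (21.388561 + 7.013880 − 57.711500·sin 22.02900°)/4.365445 = 1.547666
contact ratio ≈ 1.5477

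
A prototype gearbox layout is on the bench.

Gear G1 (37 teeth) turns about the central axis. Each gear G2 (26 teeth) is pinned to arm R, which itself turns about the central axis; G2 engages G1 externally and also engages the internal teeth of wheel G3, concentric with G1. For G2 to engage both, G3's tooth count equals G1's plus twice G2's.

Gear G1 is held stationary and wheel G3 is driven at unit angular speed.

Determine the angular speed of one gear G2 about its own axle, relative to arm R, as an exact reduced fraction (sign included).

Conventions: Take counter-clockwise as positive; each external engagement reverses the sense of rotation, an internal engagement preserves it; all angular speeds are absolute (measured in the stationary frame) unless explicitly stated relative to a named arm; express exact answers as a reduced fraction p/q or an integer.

3293/3276

class = planetary set [G3 = 37+2·26 = 89; Willis about the carrier]
ring teeth: 37 + 2·26 = 89
37(ω_sun−ω_arm) = −89(ω_ring−ω_arm),  ω_sun = 0, ω_ring = 1
37(0−ω_arm) = −89(1−ω_arm)  ⇒  126·ω_arm = 89  ⇒  ω_arm = 89/126
sun–planet mesh: 37·(0−89/126) = −26·(ω_p−ω_arm)  ⇒  ω_p−ω_arm = 3293/3276
exact speed ratio = 3293/3276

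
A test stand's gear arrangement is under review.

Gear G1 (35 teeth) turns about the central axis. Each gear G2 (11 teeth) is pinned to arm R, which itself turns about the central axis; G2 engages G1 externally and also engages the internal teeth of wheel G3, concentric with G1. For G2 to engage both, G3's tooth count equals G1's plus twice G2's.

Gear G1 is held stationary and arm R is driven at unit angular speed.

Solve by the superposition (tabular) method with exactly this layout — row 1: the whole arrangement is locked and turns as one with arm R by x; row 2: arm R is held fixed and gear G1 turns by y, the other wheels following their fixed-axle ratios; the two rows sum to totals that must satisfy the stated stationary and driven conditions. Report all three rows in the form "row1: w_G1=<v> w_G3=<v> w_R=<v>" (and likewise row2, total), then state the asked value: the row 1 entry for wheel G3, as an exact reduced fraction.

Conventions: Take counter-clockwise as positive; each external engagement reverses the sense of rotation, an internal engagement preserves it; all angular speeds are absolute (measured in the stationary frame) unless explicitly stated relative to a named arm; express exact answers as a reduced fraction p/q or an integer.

row1: w_G1=1 w_G3=1 w_R=1
row2: w_G1=-1 w_G3=35/57 w_R=0
total: w_G1=0 w_G3=92/57 w_R=1
asked value: 1

class = planetary set [G3 = 35+2·11 = 57; Willis about the carrier]
row 1: whole set turns with the arm by x
row 2: sun turns y, ring = −(35/57)·y, arm 0
boundary: total ω_sun = x + y = 0 and total ω_arm = x = 1  ⇒  y = -1, x = 1
row 2 ring = −(35/57)·(-1) = 35/57
totals (row 1 + row 2): sun 1 + (-1) = 0, ring 1 + 35/57 = 92/57, arm 1 + 0 = 1
asked cell (row1, ring) = 1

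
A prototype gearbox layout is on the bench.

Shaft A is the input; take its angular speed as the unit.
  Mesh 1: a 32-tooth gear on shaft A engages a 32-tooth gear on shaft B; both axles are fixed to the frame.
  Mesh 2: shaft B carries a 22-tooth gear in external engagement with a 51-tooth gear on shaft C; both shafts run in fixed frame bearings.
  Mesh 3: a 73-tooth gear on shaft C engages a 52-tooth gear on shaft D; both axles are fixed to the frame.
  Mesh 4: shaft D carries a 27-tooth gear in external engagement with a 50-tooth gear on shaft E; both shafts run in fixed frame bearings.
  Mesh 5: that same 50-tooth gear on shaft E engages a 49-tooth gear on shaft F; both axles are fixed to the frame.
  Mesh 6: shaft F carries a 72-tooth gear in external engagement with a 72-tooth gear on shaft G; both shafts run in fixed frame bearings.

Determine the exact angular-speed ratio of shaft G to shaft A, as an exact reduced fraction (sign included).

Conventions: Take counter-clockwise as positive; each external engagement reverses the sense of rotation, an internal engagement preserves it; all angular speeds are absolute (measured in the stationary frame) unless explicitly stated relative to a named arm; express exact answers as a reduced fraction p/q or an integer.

7227/21658

class = fixed-axis compound train [6 meshes; 6 ratios multiply, 6 sense flips]
mesh 1 [32T→32T]: running ratio 1, sense −
mesh 2 [22T→51T]: running ratio 22/51, sense +
mesh 3 [73T→52T]: running ratio 803/1326, sense −
mesh 4 [27T→50T]: running ratio 7227/22100, sense +
mesh 5 [50T→49T]: running ratio 7227/21658, sense −
mesh 6 [72T→72T]: running ratio 7227/21658, sense +
ω_out/ω_in = 7227/21658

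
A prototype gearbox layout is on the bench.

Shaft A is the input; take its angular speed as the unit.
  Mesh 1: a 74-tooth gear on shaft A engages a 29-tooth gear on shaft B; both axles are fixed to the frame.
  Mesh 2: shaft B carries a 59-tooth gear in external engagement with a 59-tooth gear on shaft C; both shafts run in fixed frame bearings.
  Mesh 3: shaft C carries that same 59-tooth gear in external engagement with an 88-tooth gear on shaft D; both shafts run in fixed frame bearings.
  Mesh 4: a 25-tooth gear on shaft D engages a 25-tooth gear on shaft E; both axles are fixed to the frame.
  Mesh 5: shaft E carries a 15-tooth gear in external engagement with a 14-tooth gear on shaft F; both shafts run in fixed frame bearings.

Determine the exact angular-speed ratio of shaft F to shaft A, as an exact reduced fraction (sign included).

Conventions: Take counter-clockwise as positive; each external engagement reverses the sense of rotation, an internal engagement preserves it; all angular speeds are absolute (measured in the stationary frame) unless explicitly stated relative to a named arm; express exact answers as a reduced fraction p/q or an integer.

class = fixed-axis compound train [5 meshes; 5 ratios multiply, 5 sense flips]
mesh 1 [74T→29T]: running ratio 74/29, sense −
mesh 2 [59T→59T]: running ratio 74/29, sense +
mesh 3 [59T→88T]: running ratio 2183/1276, sense −
mesh 4 [25T→25T]: running ratio 2183/1276, sense +
mesh 5 [15T→14T]: running ratio 32745/17864, sense −
ω_out/ω_in = -32745/17864

-32745/17864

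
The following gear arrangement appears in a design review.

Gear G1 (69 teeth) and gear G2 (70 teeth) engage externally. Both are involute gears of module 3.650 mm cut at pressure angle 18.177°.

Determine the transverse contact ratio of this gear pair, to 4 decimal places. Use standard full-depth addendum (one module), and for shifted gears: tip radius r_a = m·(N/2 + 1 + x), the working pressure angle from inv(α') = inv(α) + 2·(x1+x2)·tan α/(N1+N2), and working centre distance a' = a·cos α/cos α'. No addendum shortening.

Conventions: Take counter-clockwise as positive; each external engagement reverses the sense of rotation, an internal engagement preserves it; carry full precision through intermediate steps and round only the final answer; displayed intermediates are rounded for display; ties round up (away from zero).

1.9240

class = single-mesh tooth geometry [involute pair 69T × 70T, m = 3.650]
base radii: r_b1 = 119.641009, r_b2 = 121.374937
tip radii: r_a1 = 129.575000, r_a2 = 131.400000
no profile shift: α' = α, a' = a
action lengths: √(r_a1²−r_b1²) = 49.756502, √(r_a2²−r_b2²) = 50.339693
base pitch p_b = π·m·cos α = 10.894589
CR = (49.756502 + 50.339693 − 253.675000·sin 18.17700°)/10.894589 = 1.924017
contact ratio ≈ 1.9240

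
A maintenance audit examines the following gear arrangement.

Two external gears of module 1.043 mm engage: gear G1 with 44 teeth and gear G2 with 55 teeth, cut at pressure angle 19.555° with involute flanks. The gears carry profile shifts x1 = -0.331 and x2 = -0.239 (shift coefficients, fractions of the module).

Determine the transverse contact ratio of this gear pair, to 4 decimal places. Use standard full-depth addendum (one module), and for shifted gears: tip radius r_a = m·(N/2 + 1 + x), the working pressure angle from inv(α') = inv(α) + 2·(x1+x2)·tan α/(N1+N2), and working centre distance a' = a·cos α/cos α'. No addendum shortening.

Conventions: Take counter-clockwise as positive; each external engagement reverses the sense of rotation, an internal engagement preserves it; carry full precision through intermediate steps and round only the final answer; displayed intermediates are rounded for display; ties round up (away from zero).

1.9489

recognized (one external pair, fixed centres): single-mesh tooth geometry, m = 1.043, N1 = 44, N2 = 55
base radii: r_b1 = 21.622489, r_b2 = 27.028111
tip radii: r_a1 = 23.643767, r_a2 = 29.476223
inv(α') = inv(19.555°) + 2·(-0.331-0.239)·tan α/(44+55) = 0.00980994  ⇒  α' = 17.46753°
a' = a·cos α / cos α' = 51.6285·cos 19.555°/cos 17.46753° = 51.002466
action lengths: √(r_a1²−r_b1²) = 9.565338, √(r_a2²−r_b2²) = 11.761332
base pitch p_b = π·m·cos α = 3.087684
CR = (9.565338 + 11.761332 − 51.002466·sin 17.46753°)/3.087684 = 1.948872
contact ratio ≈ 1.9489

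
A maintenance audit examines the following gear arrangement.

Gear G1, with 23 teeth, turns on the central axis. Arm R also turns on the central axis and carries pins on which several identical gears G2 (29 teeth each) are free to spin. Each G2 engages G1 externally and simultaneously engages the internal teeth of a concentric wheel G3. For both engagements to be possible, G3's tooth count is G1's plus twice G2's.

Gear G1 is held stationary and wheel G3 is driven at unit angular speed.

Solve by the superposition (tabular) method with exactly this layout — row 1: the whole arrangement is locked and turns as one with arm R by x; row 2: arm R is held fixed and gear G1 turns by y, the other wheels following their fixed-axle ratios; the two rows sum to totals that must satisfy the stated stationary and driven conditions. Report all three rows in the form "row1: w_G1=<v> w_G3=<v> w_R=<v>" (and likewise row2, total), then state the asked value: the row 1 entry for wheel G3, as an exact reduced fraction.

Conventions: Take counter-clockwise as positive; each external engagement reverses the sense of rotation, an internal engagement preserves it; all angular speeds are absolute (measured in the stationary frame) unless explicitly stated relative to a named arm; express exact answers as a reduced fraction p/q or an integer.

row1: w_G1=81/104 w_G3=81/104 w_R=81/104
row2: w_G1=-81/104 w_G3=23/104 w_R=0
total: w_G1=0 w_G3=1 w_R=81/104
asked value: 81/104

recognized (axles ride arm R): planetary set, 23/29/81 teeth
superposition row 1 [locked train]: every member turns x
superposition row 2 [arm held]: sun y, ring −(23/81)·y, arm 0
boundary: total ω_sun = x + y = 0 and total ω_ring = x − (23/81)·y = 1  ⇒  y = -81/104, x = 81/104
row 2 ring = −(23/81)·(-81/104) = 23/104
totals (row 1 + row 2): sun 81/104 + (-81/104) = 0, ring 81/104 + 23/104 = 1, arm 81/104 + 0 = 81/104
asked cell (row1, ring) = 81/104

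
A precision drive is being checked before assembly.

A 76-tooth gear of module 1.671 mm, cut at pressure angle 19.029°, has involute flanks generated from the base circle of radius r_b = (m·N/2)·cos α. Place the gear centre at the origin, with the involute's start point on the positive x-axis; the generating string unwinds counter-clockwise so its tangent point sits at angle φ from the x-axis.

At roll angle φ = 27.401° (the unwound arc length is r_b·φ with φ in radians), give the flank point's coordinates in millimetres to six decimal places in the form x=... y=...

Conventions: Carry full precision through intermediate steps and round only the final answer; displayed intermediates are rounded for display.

recognized (one wheel, involute flank): single-mesh tooth geometry, m = 1.671, N = 76
pitch radius r_p = m·N/2 = 1.671·76/2 = 63.498000
base radius r_b = r_p·cos α = 63.498000·cos 19.029° = 60.028067
roll angle φ = 27.401° = 0.47823767 rad
x = r_b·(cos φ + φ·sin φ) = 66.505074
y = r_b·(sin φ − φ·cos φ) = 2.138942

x=66.505074 y=2.138942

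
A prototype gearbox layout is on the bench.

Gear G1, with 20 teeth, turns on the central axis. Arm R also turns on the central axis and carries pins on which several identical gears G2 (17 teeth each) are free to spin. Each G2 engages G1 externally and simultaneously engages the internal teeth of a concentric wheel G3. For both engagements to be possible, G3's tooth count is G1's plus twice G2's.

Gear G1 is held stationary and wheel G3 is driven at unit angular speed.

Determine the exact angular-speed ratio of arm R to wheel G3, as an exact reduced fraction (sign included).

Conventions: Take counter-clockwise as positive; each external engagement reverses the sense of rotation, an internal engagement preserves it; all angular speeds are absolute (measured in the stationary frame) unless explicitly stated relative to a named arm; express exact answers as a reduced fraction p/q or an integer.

recognized (axles ride arm R): planetary set, 20/17/54 teeth
ring teeth: 20 + 2·17 = 54
20(ω_sun−ω_arm) = −54(ω_ring−ω_arm),  ω_sun = 0, ω_ring = 1
20(0−ω_arm) = −54(1−ω_arm)  ⇒  74·ω_arm = 54  ⇒  ω_arm = 27/37
ω_out/ω_in = 27/37

27/37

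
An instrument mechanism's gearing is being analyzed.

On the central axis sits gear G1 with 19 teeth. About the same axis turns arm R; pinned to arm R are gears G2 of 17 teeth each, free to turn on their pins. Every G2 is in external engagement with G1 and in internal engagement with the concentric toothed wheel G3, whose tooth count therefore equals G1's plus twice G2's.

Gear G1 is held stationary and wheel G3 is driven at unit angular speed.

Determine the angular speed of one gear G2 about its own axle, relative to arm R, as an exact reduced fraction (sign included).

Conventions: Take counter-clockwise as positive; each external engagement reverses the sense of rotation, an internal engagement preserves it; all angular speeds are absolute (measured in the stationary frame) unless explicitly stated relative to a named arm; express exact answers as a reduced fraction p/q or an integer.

1007/1224

recognized (axles ride arm R): planetary set, 19/17/53 teeth
ring teeth: 19 + 2·17 = 53
19(ω_sun−ω_arm) = −53(ω_ring−ω_arm),  ω_sun = 0, ω_ring = 1
19(0−ω_arm) = −53(1−ω_arm)  ⇒  72·ω_arm = 53  ⇒  ω_arm = 53/72
sun–planet mesh: 19·(0−53/72) = −17·(ω_p−ω_arm)  ⇒  ω_p−ω_arm = 1007/1224
exact speed ratio = 1007/1224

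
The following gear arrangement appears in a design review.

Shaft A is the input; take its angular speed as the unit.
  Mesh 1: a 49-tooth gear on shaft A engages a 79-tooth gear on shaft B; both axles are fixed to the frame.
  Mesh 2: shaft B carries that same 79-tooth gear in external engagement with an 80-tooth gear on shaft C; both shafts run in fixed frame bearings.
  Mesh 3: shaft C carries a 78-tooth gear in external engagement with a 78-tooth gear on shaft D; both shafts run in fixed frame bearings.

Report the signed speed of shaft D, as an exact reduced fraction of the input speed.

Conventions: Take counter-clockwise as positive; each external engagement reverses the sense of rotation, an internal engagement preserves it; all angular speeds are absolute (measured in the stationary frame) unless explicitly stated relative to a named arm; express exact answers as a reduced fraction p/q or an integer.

-49/80

3-mesh fixed-axis compound train (all bearings frame-fixed)
mesh 1 [49T→79T]: |ω|/ω_in = 1×49/79 = 49/79, sense flips to −
mesh 2 [79T→80T]: |ω|/ω_in = (49/79)×79/80 = 49/80, sense flips to +
mesh 3 [78T→78T]: |ω|/ω_in = (49/80)×78/78 = 49/80, sense flips to −
signed output speed (× input speed) = -49/80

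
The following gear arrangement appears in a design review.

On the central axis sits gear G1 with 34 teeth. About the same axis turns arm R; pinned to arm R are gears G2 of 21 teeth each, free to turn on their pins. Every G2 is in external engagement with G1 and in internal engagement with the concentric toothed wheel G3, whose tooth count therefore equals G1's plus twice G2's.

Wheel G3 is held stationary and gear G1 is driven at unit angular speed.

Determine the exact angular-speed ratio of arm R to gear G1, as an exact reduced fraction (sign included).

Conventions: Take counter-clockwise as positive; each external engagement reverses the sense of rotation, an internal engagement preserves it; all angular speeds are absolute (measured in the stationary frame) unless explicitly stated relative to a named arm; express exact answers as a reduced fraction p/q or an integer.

17/55

topology: planetary set — G1 34T / G2 21T / G3 76T, arm = carrier (Willis)
ring teeth: 34 + 2·21 = 76
34(ω_sun−ω_arm) = −76(ω_ring−ω_arm),  ω_ring = 0, ω_sun = 1
34(1−ω_arm) = −76(0−ω_arm)  ⇒  110·ω_arm = 34  ⇒  ω_arm = 17/55
ω_out/ω_in = 17/55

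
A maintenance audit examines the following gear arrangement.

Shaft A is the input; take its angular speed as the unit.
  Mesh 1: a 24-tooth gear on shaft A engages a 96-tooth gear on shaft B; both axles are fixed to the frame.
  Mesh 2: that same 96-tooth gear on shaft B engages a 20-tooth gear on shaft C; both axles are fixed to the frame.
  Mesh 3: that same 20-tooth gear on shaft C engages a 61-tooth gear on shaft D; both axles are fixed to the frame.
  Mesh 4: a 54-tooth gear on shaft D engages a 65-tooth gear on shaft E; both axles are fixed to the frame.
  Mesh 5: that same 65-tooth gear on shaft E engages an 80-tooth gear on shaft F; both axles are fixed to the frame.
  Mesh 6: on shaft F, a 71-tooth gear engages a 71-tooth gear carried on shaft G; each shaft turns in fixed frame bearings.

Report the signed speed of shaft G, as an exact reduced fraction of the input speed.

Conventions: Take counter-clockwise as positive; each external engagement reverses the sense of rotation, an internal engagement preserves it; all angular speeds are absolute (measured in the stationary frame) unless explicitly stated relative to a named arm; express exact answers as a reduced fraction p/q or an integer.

6-mesh fixed-axis compound train (all bearings frame-fixed)
mesh 1 [24T→96T]: |ω|/ω_in = 1×24/96 = 1/4, sense flips to −
mesh 2 [96T→20T]: |ω|/ω_in = (1/4)×96/20 = 6/5, sense flips to +
mesh 3 [20T→61T]: |ω|/ω_in = (6/5)×20/61 = 24/61, sense flips to −
mesh 4 [54T→65T]: |ω|/ω_in = (24/61)×54/65 = 1296/3965, sense flips to +
mesh 5 [65T→80T]: |ω|/ω_in = (1296/3965)×65/80 = 81/305, sense flips to −
mesh 6 [71T→71T]: |ω|/ω_in = (81/305)×71/71 = 81/305, sense flips to +
signed output speed (× input speed) = 81/305

81/305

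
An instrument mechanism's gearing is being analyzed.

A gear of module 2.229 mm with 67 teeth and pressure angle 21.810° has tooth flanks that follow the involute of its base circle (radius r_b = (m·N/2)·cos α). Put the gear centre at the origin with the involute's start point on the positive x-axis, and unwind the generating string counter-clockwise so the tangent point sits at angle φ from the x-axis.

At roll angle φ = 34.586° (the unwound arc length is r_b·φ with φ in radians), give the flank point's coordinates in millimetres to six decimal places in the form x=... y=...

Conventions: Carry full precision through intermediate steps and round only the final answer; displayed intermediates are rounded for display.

class = single-mesh tooth geometry [base-circle involute, m = 2.229, 67T]
pitch radius r_p = m·N/2 = 2.229·67/2 = 74.671500
base radius r_b = r_p·cos α = 74.671500·cos 21.810° = 69.326588
roll angle φ = 34.586° = 0.60363958 rad
x = r_b·(cos φ + φ·sin φ) = 80.829716
y = r_b·(sin φ − φ·cos φ) = 4.900084

x=80.829716 y=4.900084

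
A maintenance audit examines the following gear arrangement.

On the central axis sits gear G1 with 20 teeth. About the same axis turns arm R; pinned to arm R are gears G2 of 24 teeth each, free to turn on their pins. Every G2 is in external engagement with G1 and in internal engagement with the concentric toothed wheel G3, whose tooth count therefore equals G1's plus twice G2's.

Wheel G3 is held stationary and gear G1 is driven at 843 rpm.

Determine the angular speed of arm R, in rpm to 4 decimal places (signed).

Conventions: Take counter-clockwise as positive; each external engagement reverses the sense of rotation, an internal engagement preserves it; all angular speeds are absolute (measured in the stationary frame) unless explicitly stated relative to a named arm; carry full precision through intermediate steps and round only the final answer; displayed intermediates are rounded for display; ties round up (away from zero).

recognized (axles ride arm R): planetary set, 20/24/68 teeth
normalise by the input: solve with ω_sun = 1, then scale by 843 rpm
ring teeth: 20 + 2·24 = 68
20(ω_sun−ω_arm) = −68(ω_ring−ω_arm),  ω_ring = 0, ω_sun = 1
20(1−ω_arm) = −68(0−ω_arm)  ⇒  88·ω_arm = 20  ⇒  ω_arm = 5/22
scale: ω_arm = 5/22 × 843 rpm = +191.5909 rpm

+191.5909 rpm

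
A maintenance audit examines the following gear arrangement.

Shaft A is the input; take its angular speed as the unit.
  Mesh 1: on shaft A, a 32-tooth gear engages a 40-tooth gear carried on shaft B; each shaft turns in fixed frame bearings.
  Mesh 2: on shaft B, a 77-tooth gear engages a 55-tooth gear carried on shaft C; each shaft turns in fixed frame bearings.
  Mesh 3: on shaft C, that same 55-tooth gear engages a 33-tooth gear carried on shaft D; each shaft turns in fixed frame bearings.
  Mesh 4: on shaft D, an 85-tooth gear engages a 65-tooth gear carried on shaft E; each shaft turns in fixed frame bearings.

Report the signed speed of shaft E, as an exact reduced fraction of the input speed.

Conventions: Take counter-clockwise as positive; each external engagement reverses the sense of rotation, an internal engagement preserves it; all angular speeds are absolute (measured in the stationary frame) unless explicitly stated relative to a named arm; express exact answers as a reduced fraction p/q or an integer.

476/195

4-mesh fixed-axis compound train (all bearings frame-fixed)
mesh 1 [32T→40T]: |ω|/ω_in = 1×32/40 = 4/5, sense flips to −
mesh 2 [77T→55T]: |ω|/ω_in = (4/5)×77/55 = 28/25, sense flips to +
mesh 3 [55T→33T]: |ω|/ω_in = (28/25)×55/33 = 28/15, sense flips to −
mesh 4 [85T→65T]: |ω|/ω_in = (28/15)×85/65 = 476/195, sense flips to +
signed output speed (× input speed) = 476/195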